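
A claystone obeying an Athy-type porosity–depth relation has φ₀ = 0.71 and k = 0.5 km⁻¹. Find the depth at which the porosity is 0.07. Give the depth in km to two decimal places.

Invert Athy's law: d = ln(φ₀/φ) / k
d = ln(0.71/0.07) / 0.5 = ln(10.14) / 0.5 = 2.3168 / 0.5 = 4.634 km

4.63 km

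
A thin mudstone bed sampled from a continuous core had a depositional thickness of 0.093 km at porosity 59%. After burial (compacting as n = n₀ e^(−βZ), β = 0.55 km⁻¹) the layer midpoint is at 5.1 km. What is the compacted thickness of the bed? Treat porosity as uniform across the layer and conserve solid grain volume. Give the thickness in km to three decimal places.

0.040 km

Porosity at 5.1 km: n = 0.59·exp(−0.55×5.1) = 0.0357
Solid-volume conservation: h(1−n) = h₀(1−n₀) ⇒ h = h₀·(1−n₀)/(1−n)
h = 0.093 × (1 − 0.59)/(1 − 0.0357) = 0.093 × 0.4252 = 0.0395 km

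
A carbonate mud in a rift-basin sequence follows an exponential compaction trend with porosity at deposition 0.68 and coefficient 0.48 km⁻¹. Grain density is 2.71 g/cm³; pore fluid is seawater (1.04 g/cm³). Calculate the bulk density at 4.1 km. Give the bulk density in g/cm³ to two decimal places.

Porosity at depth: φ = 0.68·exp(−0.48×4.1) = 0.68×0.1397 = 0.0950
Bulk density: ρ_b = (1−φ)ρ_g + φ·ρ_f = 0.9050×2.71 + 0.0950×1.04
       = 2.452 + 0.099 = 2.551 g/cm³

2.55 g/cm³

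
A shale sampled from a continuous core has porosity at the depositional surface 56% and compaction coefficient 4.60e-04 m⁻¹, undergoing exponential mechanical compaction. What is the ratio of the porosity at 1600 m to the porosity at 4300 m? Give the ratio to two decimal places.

3.46

Working in km (1 km = 1000 m; c in km⁻¹ = c in m⁻¹ × 1000):
φ(z₁)/φ(z₂) = e^(−c·z₁)/e^(−c·z₂) = e^{c(z₂−z₁)}
= exp(0.46 × 2.7) = exp(1.242) = 3.4625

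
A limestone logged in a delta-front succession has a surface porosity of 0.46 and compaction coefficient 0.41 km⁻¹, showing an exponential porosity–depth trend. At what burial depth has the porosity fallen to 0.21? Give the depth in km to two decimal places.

1.91 km

Invert Athy's law: d = ln(φ₀/φ) / β
d = ln(0.46/0.21) / 0.41 = ln(2.19) / 0.41 = 0.7841 / 0.41 = 1.912 km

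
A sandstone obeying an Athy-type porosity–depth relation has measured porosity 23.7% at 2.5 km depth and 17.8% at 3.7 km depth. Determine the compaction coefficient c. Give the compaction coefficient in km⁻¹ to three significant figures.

0.239 km⁻¹

Athy: n(z) = n₀ e^(−cz) ⇒ n₁/n₂ = e^{c(z₂−z₁)} ⇒ c = ln(n₁/n₂)/(z₂−z₁)
c = ln(0.237/0.178) / (3.7 − 2.5) = ln(1.331) / 1.2 = 0.2863 / 1.2 = 0.2386 km⁻¹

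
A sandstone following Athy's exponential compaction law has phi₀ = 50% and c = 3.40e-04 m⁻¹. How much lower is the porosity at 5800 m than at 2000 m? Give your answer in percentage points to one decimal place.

Working in km (1 km = 1000 m; c in km⁻¹ = c in m⁻¹ × 1000):
phi(2) = 0.5·e^(−0.34×2) = 0.2533
phi(5.8) = 0.5·e^(−0.34×5.8) = 0.0696
Δphi = 0.2533 − 0.0696 = 0.1837

18.4 percentage points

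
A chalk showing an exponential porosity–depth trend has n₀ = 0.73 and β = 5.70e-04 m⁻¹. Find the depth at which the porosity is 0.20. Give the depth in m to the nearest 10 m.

2270 m

Working in km (1 km = 1000 m; β in km⁻¹ = β in m⁻¹ × 1000):
Invert Athy's law: d = ln(n₀/n) / β
d = ln(0.73/0.2) / 0.57 = ln(3.65) / 0.57 = 1.2947 / 0.57 = 2.271 km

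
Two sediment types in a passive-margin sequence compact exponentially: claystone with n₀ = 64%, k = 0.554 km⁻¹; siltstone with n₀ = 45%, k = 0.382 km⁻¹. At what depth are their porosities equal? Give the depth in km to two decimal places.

2.05 km

Set n₀ₐ e^(−kₐd) = n₀ᵦ e^(−kᵦd) ⇒ ln(n₀ₐ/n₀ᵦ) = (kₐ − kᵦ)·d
d = ln(0.64/0.45) / (0.554 − 0.382) = 0.3522 / 0.172 = 2.048 km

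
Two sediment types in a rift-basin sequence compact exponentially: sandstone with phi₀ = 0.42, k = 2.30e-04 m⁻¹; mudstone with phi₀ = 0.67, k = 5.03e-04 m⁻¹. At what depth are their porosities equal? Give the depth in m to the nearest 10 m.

Working in km (1 km = 1000 m; k in km⁻¹ = k in m⁻¹ × 1000):
Set phi₀ₐ e^(−kₐz) = phi₀ᵦ e^(−kᵦz) ⇒ ln(phi₀ₐ/phi₀ᵦ) = (kₐ − kᵦ)·z
z = ln(0.42/0.67) / (0.23 − 0.503) = -0.4670 / -0.273 = 1.711 km

1710 m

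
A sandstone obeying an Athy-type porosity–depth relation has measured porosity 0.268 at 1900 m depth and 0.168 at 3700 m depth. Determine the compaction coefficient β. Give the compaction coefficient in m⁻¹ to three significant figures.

0.000259 m⁻¹

Working in km (1 km = 1000 m; β in km⁻¹ = β in m⁻¹ × 1000):
Athy: n(Z) = n₀ e^(−βZ) ⇒ n₁/n₂ = e^{β(Z₂−Z₁)} ⇒ β = ln(n₁/n₂)/(Z₂−Z₁)
β = ln(0.268/0.168) / (3.7 − 1.9) = ln(1.595) / 1.8 = 0.4670 / 1.8 = 0.2595 km⁻¹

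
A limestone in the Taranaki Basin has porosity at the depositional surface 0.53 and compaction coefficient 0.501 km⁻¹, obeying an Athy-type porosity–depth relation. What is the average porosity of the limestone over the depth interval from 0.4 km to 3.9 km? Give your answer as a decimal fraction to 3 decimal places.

0.205

⟨n⟩ = (1/(z₂−z₁)) ∫ n₀ e^(−kz) dz = n₀·(e^(−k·z₁) − e^(−k·z₂)) / (k·(z₂−z₁))
e^(−0.501×0.4) = 0.8184; e^(−0.501×3.9) = 0.1417
⟨n⟩ = 0.53 × (0.8184 − 0.1417) / (0.501 × 3.5) = 0.53 × 0.3859 = 0.2045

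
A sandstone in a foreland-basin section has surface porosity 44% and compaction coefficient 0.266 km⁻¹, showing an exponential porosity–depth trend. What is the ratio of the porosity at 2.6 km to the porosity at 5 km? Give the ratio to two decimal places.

phi(z₁)/phi(z₂) = e^(−β·z₁)/e^(−β·z₂) = e^{β(z₂−z₁)}
= exp(0.266 × 2.4) = exp(0.6384) = 1.8934

1.89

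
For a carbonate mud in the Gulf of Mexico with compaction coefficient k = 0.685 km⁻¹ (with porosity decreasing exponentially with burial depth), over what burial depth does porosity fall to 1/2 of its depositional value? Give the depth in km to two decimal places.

φ/φ₀ = 1/2 ⇒ exp(−k·d) = 1/2 ⇒ d = ln(2) / k
d = 0.6931 / 0.685 = 1.012 km

1.01 km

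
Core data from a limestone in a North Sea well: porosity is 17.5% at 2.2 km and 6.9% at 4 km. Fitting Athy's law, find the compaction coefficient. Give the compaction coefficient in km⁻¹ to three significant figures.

0.517 km⁻¹

Athy: φ(z) = φ₀ e^(−βz) ⇒ φ₁/φ₂ = e^{β(z₂−z₁)} ⇒ β = ln(φ₁/φ₂)/(z₂−z₁)
β = ln(0.175/0.069) / (4 − 2.2) = ln(2.536) / 1.8 = 0.9307 / 1.8 = 0.517 km⁻¹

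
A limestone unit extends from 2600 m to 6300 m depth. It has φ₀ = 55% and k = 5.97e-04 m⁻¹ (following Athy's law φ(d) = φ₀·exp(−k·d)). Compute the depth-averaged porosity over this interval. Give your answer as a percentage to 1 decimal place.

4.7%

Working in km (1 km = 1000 m; k in km⁻¹ = k in m⁻¹ × 1000):
⟨φ⟩ = (1/(d₂−d₁)) ∫ φ₀ e^(−kd) dd = φ₀·(e^(−k·d₁) − e^(−k·d₂)) / (k·(d₂−d₁))
e^(−0.597×2.6) = 0.2118; e^(−0.597×6.3) = 0.0233
⟨φ⟩ = 0.55 × (0.2118 − 0.0233) / (0.597 × 3.7) = 0.55 × 0.0853 = 0.0469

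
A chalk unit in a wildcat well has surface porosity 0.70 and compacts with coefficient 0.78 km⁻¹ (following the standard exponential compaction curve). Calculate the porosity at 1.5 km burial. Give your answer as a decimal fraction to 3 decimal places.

0.217

n = n₀·exp(−k·d) = 0.7 × exp(−0.78 × 1.5) = 0.7 × exp(−1.17)
  = 0.7 × 0.3104 = 0.2173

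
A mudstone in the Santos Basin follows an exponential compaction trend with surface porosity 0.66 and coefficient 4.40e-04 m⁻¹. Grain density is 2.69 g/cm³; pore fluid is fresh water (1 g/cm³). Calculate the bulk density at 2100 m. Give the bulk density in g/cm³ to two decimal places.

2.25 g/cm³

Working in km (1 km = 1000 m; c in km⁻¹ = c in m⁻¹ × 1000):
Porosity at depth: n = 0.66·exp(−0.44×2.1) = 0.66×0.3969 = 0.2620
Bulk density: ρ_b = (1−n)ρ_g + n·ρ_f = 0.7380×2.69 + 0.2620×1
       = 1.985 + 0.262 = 2.247 g/cm³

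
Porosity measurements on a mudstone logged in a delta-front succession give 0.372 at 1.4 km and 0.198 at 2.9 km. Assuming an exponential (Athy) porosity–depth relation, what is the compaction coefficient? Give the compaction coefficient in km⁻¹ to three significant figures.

Athy: n(Z) = n₀ e^(−cZ) ⇒ n₁/n₂ = e^{c(Z₂−Z₁)} ⇒ c = ln(n₁/n₂)/(Z₂−Z₁)
c = ln(0.372/0.198) / (2.9 − 1.4) = ln(1.879) / 1.5 = 0.6306 / 1.5 = 0.4204 km⁻¹

0.420 km⁻¹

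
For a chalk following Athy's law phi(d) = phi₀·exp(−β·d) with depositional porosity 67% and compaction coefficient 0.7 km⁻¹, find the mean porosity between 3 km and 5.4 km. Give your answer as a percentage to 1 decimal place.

⟨phi⟩ = (1/(d₂−d₁)) ∫ phi₀ e^(−βd) dd = phi₀·(e^(−β·d₁) − e^(−β·d₂)) / (β·(d₂−d₁))
e^(−0.7×3) = 0.1225; e^(−0.7×5.4) = 0.0228
⟨phi⟩ = 0.67 × (0.1225 − 0.0228) / (0.7 × 2.4) = 0.67 × 0.0593 = 0.0397

4.0%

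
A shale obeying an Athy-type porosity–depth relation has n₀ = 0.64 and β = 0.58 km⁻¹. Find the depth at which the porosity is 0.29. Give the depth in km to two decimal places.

1.36 km

Invert Athy's law: Z = ln(n₀/n) / β
Z = ln(0.64/0.29) / 0.58 = ln(2.207) / 0.58 = 0.7916 / 0.58 = 1.365 km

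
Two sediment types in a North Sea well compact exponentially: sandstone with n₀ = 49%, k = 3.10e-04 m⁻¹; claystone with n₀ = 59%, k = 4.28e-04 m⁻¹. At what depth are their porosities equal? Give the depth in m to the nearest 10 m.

Working in km (1 km = 1000 m; k in km⁻¹ = k in m⁻¹ × 1000):
Set n₀ₐ e^(−kₐz) = n₀ᵦ e^(−kᵦz) ⇒ ln(n₀ₐ/n₀ᵦ) = (kₐ − kᵦ)·z
z = ln(0.49/0.59) / (0.31 − 0.428) = -0.1857 / -0.118 = 1.574 km

1570 m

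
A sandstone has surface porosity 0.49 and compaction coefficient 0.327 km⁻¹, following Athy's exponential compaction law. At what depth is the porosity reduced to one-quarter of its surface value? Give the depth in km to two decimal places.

φ/φ₀ = 1/4 ⇒ exp(−k·d) = 1/4 ⇒ d = ln(4) / k
d = 1.3863 / 0.327 = 4.239 km

4.24 km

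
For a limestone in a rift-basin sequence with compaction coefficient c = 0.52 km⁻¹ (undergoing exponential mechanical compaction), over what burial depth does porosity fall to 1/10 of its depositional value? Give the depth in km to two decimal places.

phi/phi₀ = 1/10 ⇒ exp(−c·d) = 1/10 ⇒ d = ln(10) / c
d = 2.3026 / 0.52 = 4.428 km

4.43 km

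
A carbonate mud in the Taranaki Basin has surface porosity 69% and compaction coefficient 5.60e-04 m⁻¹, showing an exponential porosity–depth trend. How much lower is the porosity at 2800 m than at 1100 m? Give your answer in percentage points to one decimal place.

Working in km (1 km = 1000 m; k in km⁻¹ = k in m⁻¹ × 1000):
φ(1.1) = 0.69·e^(−0.56×1.1) = 0.3727
φ(2.8) = 0.69·e^(−0.56×2.8) = 0.1438
Δφ = 0.3727 − 0.1438 = 0.2288

22.9 percentage points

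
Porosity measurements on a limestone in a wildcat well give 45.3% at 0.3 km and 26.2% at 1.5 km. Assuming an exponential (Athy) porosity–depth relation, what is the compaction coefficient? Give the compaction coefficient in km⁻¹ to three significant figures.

Athy: φ(z) = φ₀ e^(−cz) ⇒ φ₁/φ₂ = e^{c(z₂−z₁)} ⇒ c = ln(φ₁/φ₂)/(z₂−z₁)
c = ln(0.453/0.262) / (1.5 − 0.3) = ln(1.729) / 1.2 = 0.5475 / 1.2 = 0.4563 km⁻¹

0.456 km⁻¹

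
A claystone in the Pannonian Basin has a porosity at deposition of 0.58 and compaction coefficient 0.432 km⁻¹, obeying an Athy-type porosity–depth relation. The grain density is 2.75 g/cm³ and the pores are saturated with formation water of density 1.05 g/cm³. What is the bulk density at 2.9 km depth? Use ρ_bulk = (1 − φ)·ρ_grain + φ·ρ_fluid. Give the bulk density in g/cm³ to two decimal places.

2.47 g/cm³

Porosity at depth: phi = 0.58·exp(−0.432×2.9) = 0.58×0.2857 = 0.1657
Bulk density: ρ_b = (1−phi)ρ_g + phi·ρ_f = 0.8343×2.75 + 0.1657×1.05
       = 2.294 + 0.174 = 2.468 g/cm³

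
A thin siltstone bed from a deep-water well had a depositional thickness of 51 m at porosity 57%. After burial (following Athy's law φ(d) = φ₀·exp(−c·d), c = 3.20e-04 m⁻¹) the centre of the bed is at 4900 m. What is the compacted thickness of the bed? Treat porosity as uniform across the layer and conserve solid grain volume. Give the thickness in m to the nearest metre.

25 m

Working in km (1 km = 1000 m; c in km⁻¹ = c in m⁻¹ × 1000):
Porosity at 4.9 km: φ = 0.57·exp(−0.32×4.9) = 0.1188
Solid-volume conservation: h(1−φ) = h₀(1−φ₀) ⇒ h = h₀·(1−φ₀)/(1−φ)
h = 0.051 × (1 − 0.57)/(1 − 0.1188) = 0.051 × 0.4880 = 0.0249 km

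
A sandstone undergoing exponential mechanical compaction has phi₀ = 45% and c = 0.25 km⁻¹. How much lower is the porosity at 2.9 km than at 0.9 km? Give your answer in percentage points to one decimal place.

14.1 percentage points

phi(0.9) = 0.45·e^(−0.25×0.9) = 0.3593
phi(2.9) = 0.45·e^(−0.25×2.9) = 0.2179
Δphi = 0.3593 − 0.2179 = 0.1414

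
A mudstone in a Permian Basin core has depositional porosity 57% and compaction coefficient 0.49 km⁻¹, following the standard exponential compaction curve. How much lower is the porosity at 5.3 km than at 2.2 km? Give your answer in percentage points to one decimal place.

15.1 percentage points

phi(2.2) = 0.57·e^(−0.49×2.2) = 0.1940
phi(5.3) = 0.57·e^(−0.49×5.3) = 0.0425
Δphi = 0.1940 − 0.0425 = 0.1515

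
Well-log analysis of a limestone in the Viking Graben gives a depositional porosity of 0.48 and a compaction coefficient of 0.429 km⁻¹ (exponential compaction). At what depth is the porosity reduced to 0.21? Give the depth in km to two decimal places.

1.93 km

Invert Athy's law: Z = ln(phi₀/phi) / β
Z = ln(0.48/0.21) / 0.429 = ln(2.286) / 0.429 = 0.8267 / 0.429 = 1.927 km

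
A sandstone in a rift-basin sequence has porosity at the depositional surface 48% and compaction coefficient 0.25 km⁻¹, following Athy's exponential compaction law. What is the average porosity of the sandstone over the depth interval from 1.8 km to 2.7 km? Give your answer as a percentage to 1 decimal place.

⟨φ⟩ = (1/(z₂−z₁)) ∫ φ₀ e^(−kz) dz = φ₀·(e^(−k·z₁) − e^(−k·z₂)) / (k·(z₂−z₁))
e^(−0.25×1.8) = 0.6376; e^(−0.25×2.7) = 0.5092
⟨φ⟩ = 0.48 × (0.6376 − 0.5092) / (0.25 × 0.9) = 0.48 × 0.5710 = 0.2741

27.4%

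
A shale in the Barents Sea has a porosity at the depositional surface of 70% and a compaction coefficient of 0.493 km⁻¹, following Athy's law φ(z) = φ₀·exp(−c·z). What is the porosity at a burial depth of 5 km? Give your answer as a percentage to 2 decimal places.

5.95%

φ = φ₀·exp(−c·z) = 0.7 × exp(−0.493 × 5) = 0.7 × exp(−2.465)
  = 0.7 × 0.0850 = 0.0595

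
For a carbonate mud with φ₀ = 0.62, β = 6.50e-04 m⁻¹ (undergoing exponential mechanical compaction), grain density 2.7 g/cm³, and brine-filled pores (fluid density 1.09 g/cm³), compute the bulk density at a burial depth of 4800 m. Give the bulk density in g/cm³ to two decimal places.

Working in km (1 km = 1000 m; β in km⁻¹ = β in m⁻¹ × 1000):
Porosity at depth: φ = 0.62·exp(−0.65×4.8) = 0.62×0.0442 = 0.0274
Bulk density: ρ_b = (1−φ)ρ_g + φ·ρ_f = 0.9726×2.7 + 0.0274×1.09
       = 2.626 + 0.030 = 2.656 g/cm³

2.66 g/cm³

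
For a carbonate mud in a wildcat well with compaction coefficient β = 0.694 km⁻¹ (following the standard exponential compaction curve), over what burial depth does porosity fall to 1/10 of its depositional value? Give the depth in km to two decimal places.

3.32 km

n/n₀ = 1/10 ⇒ exp(−β·z) = 1/10 ⇒ z = ln(10) / β
z = 2.3026 / 0.694 = 3.318 km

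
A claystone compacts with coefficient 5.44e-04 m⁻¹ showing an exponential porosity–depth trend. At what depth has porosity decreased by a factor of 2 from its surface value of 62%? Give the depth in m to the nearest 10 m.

1270 m

Working in km (1 km = 1000 m; c in km⁻¹ = c in m⁻¹ × 1000):
phi/phi₀ = 1/2 ⇒ exp(−c·Z) = 1/2 ⇒ Z = ln(2) / c
Z = 0.6931 / 0.544 = 1.274 km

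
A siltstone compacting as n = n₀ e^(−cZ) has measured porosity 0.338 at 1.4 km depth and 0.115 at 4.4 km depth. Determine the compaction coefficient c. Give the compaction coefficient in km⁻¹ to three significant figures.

Athy: n(Z) = n₀ e^(−cZ) ⇒ n₁/n₂ = e^{c(Z₂−Z₁)} ⇒ c = ln(n₁/n₂)/(Z₂−Z₁)
c = ln(0.338/0.115) / (4.4 − 1.4) = ln(2.939) / 3 = 1.0781 / 3 = 0.3594 km⁻¹

0.359 km⁻¹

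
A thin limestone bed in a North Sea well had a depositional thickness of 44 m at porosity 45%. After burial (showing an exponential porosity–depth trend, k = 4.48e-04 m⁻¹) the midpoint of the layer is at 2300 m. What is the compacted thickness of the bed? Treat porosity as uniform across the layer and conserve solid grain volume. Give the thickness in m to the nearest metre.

29 m

Working in km (1 km = 1000 m; k in km⁻¹ = k in m⁻¹ × 1000):
Porosity at 2.3 km: phi = 0.45·exp(−0.448×2.3) = 0.1606
Solid-volume conservation: h(1−phi) = h₀(1−phi₀) ⇒ h = h₀·(1−phi₀)/(1−phi)
h = 0.044 × (1 − 0.45)/(1 − 0.1606) = 0.044 × 0.6552 = 0.0288 km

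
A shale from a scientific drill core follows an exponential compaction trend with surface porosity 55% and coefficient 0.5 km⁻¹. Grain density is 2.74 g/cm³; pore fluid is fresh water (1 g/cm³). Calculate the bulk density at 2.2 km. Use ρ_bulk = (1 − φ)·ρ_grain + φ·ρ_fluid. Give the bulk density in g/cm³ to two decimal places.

2.42 g/cm³

Porosity at depth: phi = 0.55·exp(−0.5×2.2) = 0.55×0.3329 = 0.1831
Bulk density: ρ_b = (1−phi)ρ_g + phi·ρ_f = 0.8169×2.74 + 0.1831×1
       = 2.238 + 0.183 = 2.421 g/cm³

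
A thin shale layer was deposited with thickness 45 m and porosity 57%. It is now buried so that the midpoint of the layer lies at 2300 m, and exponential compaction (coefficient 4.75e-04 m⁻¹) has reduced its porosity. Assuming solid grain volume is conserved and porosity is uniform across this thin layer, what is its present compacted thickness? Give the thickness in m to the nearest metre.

Working in km (1 km = 1000 m; k in km⁻¹ = k in m⁻¹ × 1000):
Porosity at 2.3 km: φ = 0.57·exp(−0.475×2.3) = 0.1912
Solid-volume conservation: h(1−φ) = h₀(1−φ₀) ⇒ h = h₀·(1−φ₀)/(1−φ)
h = 0.045 × (1 − 0.57)/(1 − 0.1912) = 0.045 × 0.5316 = 0.0239 km

24 m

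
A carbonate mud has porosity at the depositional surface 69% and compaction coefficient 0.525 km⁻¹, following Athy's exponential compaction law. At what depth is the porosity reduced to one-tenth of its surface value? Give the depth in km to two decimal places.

4.39 km

phi/phi₀ = 1/10 ⇒ exp(−k·z) = 1/10 ⇒ z = ln(10) / k
z = 2.3026 / 0.525 = 4.386 km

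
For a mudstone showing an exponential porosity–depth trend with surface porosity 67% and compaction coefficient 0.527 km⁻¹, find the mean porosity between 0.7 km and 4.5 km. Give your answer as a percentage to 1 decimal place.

20.0%

⟨n⟩ = (1/(Z₂−Z₁)) ∫ n₀ e^(−βZ) dZ = n₀·(e^(−β·Z₁) − e^(−β·Z₂)) / (β·(Z₂−Z₁))
e^(−0.527×0.7) = 0.6915; e^(−0.527×4.5) = 0.0933
⟨n⟩ = 0.67 × (0.6915 − 0.0933) / (0.527 × 3.8) = 0.67 × 0.2987 = 0.2001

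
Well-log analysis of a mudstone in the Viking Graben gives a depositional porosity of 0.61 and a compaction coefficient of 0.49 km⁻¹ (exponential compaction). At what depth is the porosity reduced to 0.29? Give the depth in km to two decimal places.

Invert Athy's law: d = ln(φ₀/φ) / c
d = ln(0.61/0.29) / 0.49 = ln(2.103) / 0.49 = 0.7436 / 0.49 = 1.518 km

1.52 km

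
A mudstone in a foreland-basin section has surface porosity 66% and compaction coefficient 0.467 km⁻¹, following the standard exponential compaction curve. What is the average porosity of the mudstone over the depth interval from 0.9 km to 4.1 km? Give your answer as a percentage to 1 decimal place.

22.5%

⟨n⟩ = (1/(d₂−d₁)) ∫ n₀ e^(−βd) dd = n₀·(e^(−β·d₁) − e^(−β·d₂)) / (β·(d₂−d₁))
e^(−0.467×0.9) = 0.6568; e^(−0.467×4.1) = 0.1474
⟨n⟩ = 0.66 × (0.6568 − 0.1474) / (0.467 × 3.2) = 0.66 × 0.3409 = 0.2250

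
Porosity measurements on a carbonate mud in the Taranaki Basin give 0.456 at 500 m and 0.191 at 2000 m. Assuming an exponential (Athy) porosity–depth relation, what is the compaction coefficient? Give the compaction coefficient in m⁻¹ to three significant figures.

Working in km (1 km = 1000 m; β in km⁻¹ = β in m⁻¹ × 1000):
Athy: n(d) = n₀ e^(−βd) ⇒ n₁/n₂ = e^{β(d₂−d₁)} ⇒ β = ln(n₁/n₂)/(d₂−d₁)
β = ln(0.456/0.191) / (2 − 0.5) = ln(2.387) / 1.5 = 0.8702 / 1.5 = 0.5801 km⁻¹

0.000580 m⁻¹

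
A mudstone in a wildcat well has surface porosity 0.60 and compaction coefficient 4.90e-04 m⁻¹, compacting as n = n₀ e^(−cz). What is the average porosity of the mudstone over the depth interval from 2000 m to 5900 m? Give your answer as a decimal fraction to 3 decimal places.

0.100

Working in km (1 km = 1000 m; c in km⁻¹ = c in m⁻¹ × 1000):
⟨n⟩ = (1/(z₂−z₁)) ∫ n₀ e^(−cz) dz = n₀·(e^(−c·z₁) − e^(−c·z₂)) / (c·(z₂−z₁))
e^(−0.49×2) = 0.3753; e^(−0.49×5.9) = 0.0555
⟨n⟩ = 0.6 × (0.3753 − 0.0555) / (0.49 × 3.9) = 0.6 × 0.1673 = 0.1004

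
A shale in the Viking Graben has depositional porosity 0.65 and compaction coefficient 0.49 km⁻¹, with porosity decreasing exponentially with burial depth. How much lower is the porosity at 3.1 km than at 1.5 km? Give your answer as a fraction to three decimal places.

n(1.5) = 0.65·e^(−0.49×1.5) = 0.3117
n(3.1) = 0.65·e^(−0.49×3.1) = 0.1423
Δn = 0.3117 − 0.1423 = 0.1694

0.169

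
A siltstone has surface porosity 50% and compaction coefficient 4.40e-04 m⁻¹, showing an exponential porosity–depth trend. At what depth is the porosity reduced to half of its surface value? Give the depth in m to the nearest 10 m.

Working in km (1 km = 1000 m; c in km⁻¹ = c in m⁻¹ × 1000):
n/n₀ = 1/2 ⇒ exp(−c·d) = 1/2 ⇒ d = ln(2) / c
d = 0.6931 / 0.44 = 1.575 km

1580 m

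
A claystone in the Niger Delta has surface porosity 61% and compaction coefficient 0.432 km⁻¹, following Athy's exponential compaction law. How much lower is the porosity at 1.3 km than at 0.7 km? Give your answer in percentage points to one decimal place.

10.3 percentage points

phi(0.7) = 0.61·e^(−0.432×0.7) = 0.4508
phi(1.3) = 0.61·e^(−0.432×1.3) = 0.3479
Δphi = 0.4508 − 0.3479 = 0.1029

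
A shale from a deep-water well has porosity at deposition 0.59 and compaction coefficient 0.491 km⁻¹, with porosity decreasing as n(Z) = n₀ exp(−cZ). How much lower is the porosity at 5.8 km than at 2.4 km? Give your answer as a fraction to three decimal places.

0.147

n(2.4) = 0.59·e^(−0.491×2.4) = 0.1816
n(5.8) = 0.59·e^(−0.491×5.8) = 0.0342
Δn = 0.1816 − 0.0342 = 0.1474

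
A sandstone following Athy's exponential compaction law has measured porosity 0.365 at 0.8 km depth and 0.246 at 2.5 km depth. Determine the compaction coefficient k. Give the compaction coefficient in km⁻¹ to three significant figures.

0.232 km⁻¹

Athy: phi(d) = phi₀ e^(−kd) ⇒ phi₁/phi₂ = e^{k(d₂−d₁)} ⇒ k = ln(phi₁/phi₂)/(d₂−d₁)
k = ln(0.365/0.246) / (2.5 − 0.8) = ln(1.484) / 1.7 = 0.3946 / 1.7 = 0.2321 km⁻¹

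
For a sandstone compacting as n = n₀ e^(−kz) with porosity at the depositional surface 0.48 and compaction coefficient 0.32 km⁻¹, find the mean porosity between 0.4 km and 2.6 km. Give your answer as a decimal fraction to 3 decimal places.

0.303

⟨n⟩ = (1/(z₂−z₁)) ∫ n₀ e^(−kz) dz = n₀·(e^(−k·z₁) − e^(−k·z₂)) / (k·(z₂−z₁))
e^(−0.32×0.4) = 0.8799; e^(−0.32×2.6) = 0.4352
⟨n⟩ = 0.48 × (0.8799 − 0.4352) / (0.32 × 2.2) = 0.48 × 0.6316 = 0.3032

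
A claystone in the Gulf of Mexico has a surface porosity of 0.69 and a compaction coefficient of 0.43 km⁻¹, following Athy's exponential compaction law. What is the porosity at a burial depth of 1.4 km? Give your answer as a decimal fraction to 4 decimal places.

φ = φ₀·exp(−k·z) = 0.69 × exp(−0.43 × 1.4) = 0.69 × exp(−0.602)
  = 0.69 × 0.5477 = 0.3779

0.3779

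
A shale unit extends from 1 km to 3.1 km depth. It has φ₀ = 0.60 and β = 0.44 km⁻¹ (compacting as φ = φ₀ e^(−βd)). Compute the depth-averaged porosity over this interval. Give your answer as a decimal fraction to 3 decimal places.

0.252

⟨φ⟩ = (1/(d₂−d₁)) ∫ φ₀ e^(−βd) dd = φ₀·(e^(−β·d₁) − e^(−β·d₂)) / (β·(d₂−d₁))
e^(−0.44×1) = 0.6440; e^(−0.44×3.1) = 0.2556
⟨φ⟩ = 0.6 × (0.6440 − 0.2556) / (0.44 × 2.1) = 0.6 × 0.4203 = 0.2522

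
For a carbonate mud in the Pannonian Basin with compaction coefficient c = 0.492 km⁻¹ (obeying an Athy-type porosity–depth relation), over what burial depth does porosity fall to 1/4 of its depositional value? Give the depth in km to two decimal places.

φ/φ₀ = 1/4 ⇒ exp(−c·Z) = 1/4 ⇒ Z = ln(4) / c
Z = 1.3863 / 0.492 = 2.818 km

2.82 km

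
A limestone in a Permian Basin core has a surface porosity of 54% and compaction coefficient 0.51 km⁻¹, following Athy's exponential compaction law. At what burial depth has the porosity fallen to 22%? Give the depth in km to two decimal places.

Invert Athy's law: z = ln(n₀/n) / k
z = ln(0.54/0.22) / 0.51 = ln(2.455) / 0.51 = 0.8979 / 0.51 = 1.761 km

1.76 km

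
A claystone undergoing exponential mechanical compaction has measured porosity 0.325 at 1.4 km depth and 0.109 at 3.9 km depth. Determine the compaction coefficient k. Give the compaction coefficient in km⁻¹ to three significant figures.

Athy: phi(d) = phi₀ e^(−kd) ⇒ phi₁/phi₂ = e^{k(d₂−d₁)} ⇒ k = ln(phi₁/phi₂)/(d₂−d₁)
k = ln(0.325/0.109) / (3.9 − 1.4) = ln(2.982) / 2.5 = 1.0925 / 2.5 = 0.437 km⁻¹

0.437 km⁻¹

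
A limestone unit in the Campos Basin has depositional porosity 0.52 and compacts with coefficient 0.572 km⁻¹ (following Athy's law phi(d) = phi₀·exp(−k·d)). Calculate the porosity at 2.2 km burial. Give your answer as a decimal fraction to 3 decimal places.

phi = phi₀·exp(−k·d) = 0.52 × exp(−0.572 × 2.2) = 0.52 × exp(−1.258)
  = 0.52 × 0.2841 = 0.1477

0.148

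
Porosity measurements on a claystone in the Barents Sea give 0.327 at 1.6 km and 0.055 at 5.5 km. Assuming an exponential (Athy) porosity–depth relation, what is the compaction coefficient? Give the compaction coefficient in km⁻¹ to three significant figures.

Athy: phi(d) = phi₀ e^(−kd) ⇒ phi₁/phi₂ = e^{k(d₂−d₁)} ⇒ k = ln(phi₁/phi₂)/(d₂−d₁)
k = ln(0.327/0.055) / (5.5 − 1.6) = ln(5.945) / 3.9 = 1.7826 / 3.9 = 0.4571 km⁻¹

0.457 km⁻¹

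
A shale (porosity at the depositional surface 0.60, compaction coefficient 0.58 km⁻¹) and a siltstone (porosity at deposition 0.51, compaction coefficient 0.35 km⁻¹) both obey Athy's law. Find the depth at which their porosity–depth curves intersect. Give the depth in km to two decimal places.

Set n₀ₐ e^(−kₐz) = n₀ᵦ e^(−kᵦz) ⇒ ln(n₀ₐ/n₀ᵦ) = (kₐ − kᵦ)·z
z = ln(0.6/0.51) / (0.58 − 0.35) = 0.1625 / 0.23 = 0.707 km

0.71 km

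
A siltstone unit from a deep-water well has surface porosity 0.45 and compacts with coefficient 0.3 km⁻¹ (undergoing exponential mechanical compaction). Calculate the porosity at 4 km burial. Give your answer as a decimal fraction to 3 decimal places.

0.136

phi = phi₀·exp(−k·d) = 0.45 × exp(−0.3 × 4) = 0.45 × exp(−1.2)
  = 0.45 × 0.3012 = 0.1355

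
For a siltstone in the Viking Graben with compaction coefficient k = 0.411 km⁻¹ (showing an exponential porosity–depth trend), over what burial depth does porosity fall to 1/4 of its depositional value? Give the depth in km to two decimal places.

n/n₀ = 1/4 ⇒ exp(−k·d) = 1/4 ⇒ d = ln(4) / k
d = 1.3863 / 0.411 = 3.373 km

3.37 km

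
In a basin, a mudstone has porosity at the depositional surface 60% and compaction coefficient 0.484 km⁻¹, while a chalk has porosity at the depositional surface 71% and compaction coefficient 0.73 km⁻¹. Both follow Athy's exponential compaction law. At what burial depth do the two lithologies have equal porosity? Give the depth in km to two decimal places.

0.68 km

Set phi₀ₐ e^(−kₐd) = phi₀ᵦ e^(−kᵦd) ⇒ ln(phi₀ₐ/phi₀ᵦ) = (kₐ − kᵦ)·d
d = ln(0.6/0.71) / (0.484 − 0.73) = -0.1683 / -0.246 = 0.684 km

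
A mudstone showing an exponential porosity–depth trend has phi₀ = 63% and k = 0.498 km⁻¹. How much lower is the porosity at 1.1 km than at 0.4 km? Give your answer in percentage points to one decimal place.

phi(0.4) = 0.63·e^(−0.498×0.4) = 0.5162
phi(1.1) = 0.63·e^(−0.498×1.1) = 0.3643
Δphi = 0.5162 − 0.3643 = 0.1519

15.2 percentage points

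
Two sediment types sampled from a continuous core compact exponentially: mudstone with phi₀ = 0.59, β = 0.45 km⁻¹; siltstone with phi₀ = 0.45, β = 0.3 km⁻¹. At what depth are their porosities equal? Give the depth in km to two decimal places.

1.81 km

Set phi₀ₐ e^(−βₐZ) = phi₀ᵦ e^(−βᵦZ) ⇒ ln(phi₀ₐ/phi₀ᵦ) = (βₐ − βᵦ)·Z
Z = ln(0.59/0.45) / (0.45 − 0.3) = 0.2709 / 0.15 = 1.806 km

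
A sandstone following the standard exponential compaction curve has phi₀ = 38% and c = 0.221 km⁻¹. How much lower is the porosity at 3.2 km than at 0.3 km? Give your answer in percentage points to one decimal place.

16.8 percentage points

phi(0.3) = 0.38·e^(−0.221×0.3) = 0.3556
phi(3.2) = 0.38·e^(−0.221×3.2) = 0.1873
Δphi = 0.3556 − 0.1873 = 0.1683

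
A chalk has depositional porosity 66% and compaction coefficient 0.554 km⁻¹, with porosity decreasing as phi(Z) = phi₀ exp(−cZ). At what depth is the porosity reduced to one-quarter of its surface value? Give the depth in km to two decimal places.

2.50 km

phi/phi₀ = 1/4 ⇒ exp(−c·Z) = 1/4 ⇒ Z = ln(4) / c
Z = 1.3863 / 0.554 = 2.502 km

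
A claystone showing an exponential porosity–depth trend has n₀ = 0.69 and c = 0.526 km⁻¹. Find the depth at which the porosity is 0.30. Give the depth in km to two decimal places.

1.58 km

Invert Athy's law: d = ln(n₀/n) / c
d = ln(0.69/0.3) / 0.526 = ln(2.3) / 0.526 = 0.8329 / 0.526 = 1.583 km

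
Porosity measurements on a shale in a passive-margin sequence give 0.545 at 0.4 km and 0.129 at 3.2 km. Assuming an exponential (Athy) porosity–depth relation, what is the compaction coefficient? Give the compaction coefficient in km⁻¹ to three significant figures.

Athy: φ(z) = φ₀ e^(−βz) ⇒ φ₁/φ₂ = e^{β(z₂−z₁)} ⇒ β = ln(φ₁/φ₂)/(z₂−z₁)
β = ln(0.545/0.129) / (3.2 − 0.4) = ln(4.225) / 2.8 = 1.4410 / 2.8 = 0.5146 km⁻¹

0.515 km⁻¹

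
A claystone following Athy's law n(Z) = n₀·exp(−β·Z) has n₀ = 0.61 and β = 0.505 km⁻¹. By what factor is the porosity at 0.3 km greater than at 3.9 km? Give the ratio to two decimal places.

n(Z₁)/n(Z₂) = e^(−β·Z₁)/e^(−β·Z₂) = e^{β(Z₂−Z₁)}
= exp(0.505 × 3.6) = exp(1.818) = 6.1595

6.16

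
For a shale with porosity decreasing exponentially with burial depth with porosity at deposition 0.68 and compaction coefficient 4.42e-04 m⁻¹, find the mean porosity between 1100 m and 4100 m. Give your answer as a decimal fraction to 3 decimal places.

Working in km (1 km = 1000 m; k in km⁻¹ = k in m⁻¹ × 1000):
⟨n⟩ = (1/(z₂−z₁)) ∫ n₀ e^(−kz) dz = n₀·(e^(−k·z₁) − e^(−k·z₂)) / (k·(z₂−z₁))
e^(−0.442×1.1) = 0.6150; e^(−0.442×4.1) = 0.1633
⟨n⟩ = 0.68 × (0.6150 − 0.1633) / (0.442 × 3) = 0.68 × 0.3406 = 0.2316

0.232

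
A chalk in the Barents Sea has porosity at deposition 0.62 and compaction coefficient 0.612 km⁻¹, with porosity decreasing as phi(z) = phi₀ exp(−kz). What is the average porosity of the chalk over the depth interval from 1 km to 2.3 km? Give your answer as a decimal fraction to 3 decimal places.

⟨phi⟩ = (1/(z₂−z₁)) ∫ phi₀ e^(−kz) dz = phi₀·(e^(−k·z₁) − e^(−k·z₂)) / (k·(z₂−z₁))
e^(−0.612×1) = 0.5423; e^(−0.612×2.3) = 0.2447
⟨phi⟩ = 0.62 × (0.5423 − 0.2447) / (0.612 × 1.3) = 0.62 × 0.3740 = 0.2319

0.232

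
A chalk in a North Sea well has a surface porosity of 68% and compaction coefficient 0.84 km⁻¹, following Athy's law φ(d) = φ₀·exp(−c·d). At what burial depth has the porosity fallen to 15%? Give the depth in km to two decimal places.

1.80 km

Invert Athy's law: d = ln(φ₀/φ) / c
d = ln(0.68/0.15) / 0.84 = ln(4.533) / 0.84 = 1.5115 / 0.84 = 1.799 km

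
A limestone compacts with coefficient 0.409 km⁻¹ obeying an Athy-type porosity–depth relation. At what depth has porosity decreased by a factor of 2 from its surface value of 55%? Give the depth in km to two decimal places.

1.69 km

phi/phi₀ = 1/2 ⇒ exp(−k·Z) = 1/2 ⇒ Z = ln(2) / k
Z = 0.6931 / 0.409 = 1.695 km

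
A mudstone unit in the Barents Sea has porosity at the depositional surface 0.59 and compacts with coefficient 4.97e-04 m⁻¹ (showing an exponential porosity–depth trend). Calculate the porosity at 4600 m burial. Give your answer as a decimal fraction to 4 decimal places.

Working in km (1 km = 1000 m; k in km⁻¹ = k in m⁻¹ × 1000):
n = n₀·exp(−k·d) = 0.59 × exp(−0.497 × 4.6) = 0.59 × exp(−2.286)
  = 0.59 × 0.1017 = 0.0600

0.0600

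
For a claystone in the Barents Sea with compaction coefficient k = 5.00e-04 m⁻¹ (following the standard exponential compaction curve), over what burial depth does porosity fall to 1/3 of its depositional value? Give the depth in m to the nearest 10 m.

Working in km (1 km = 1000 m; k in km⁻¹ = k in m⁻¹ × 1000):
φ/φ₀ = 1/3 ⇒ exp(−k·d) = 1/3 ⇒ d = ln(3) / k
d = 1.0986 / 0.5 = 2.197 km

2200 m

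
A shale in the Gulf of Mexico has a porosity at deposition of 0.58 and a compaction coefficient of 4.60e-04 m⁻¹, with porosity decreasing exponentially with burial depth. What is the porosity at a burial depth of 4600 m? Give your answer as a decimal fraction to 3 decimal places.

Working in km (1 km = 1000 m; c in km⁻¹ = c in m⁻¹ × 1000):
φ = φ₀·exp(−c·z) = 0.58 × exp(−0.46 × 4.6) = 0.58 × exp(−2.116)
  = 0.58 × 0.1205 = 0.0699

0.070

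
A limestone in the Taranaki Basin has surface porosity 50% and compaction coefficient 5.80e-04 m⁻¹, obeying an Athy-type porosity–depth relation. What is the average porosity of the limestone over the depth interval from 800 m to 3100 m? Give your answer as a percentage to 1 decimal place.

Working in km (1 km = 1000 m; β in km⁻¹ = β in m⁻¹ × 1000):
⟨phi⟩ = (1/(d₂−d₁)) ∫ phi₀ e^(−βd) dd = phi₀·(e^(−β·d₁) − e^(−β·d₂)) / (β·(d₂−d₁))
e^(−0.58×0.8) = 0.6288; e^(−0.58×3.1) = 0.1656
⟨phi⟩ = 0.5 × (0.6288 − 0.1656) / (0.58 × 2.3) = 0.5 × 0.3472 = 0.1736

17.4%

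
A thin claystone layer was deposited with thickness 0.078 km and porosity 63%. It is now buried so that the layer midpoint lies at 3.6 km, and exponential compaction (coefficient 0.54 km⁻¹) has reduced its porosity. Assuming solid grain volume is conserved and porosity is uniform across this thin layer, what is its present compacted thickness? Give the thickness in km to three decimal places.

Porosity at 3.6 km: phi = 0.63·exp(−0.54×3.6) = 0.0902
Solid-volume conservation: h(1−phi) = h₀(1−phi₀) ⇒ h = h₀·(1−phi₀)/(1−phi)
h = 0.078 × (1 − 0.63)/(1 − 0.0902) = 0.078 × 0.4067 = 0.0317 km

0.032 km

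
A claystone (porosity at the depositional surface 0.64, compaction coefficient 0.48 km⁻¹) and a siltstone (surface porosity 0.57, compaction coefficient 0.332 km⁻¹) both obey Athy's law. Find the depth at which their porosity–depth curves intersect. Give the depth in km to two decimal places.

0.78 km

Set n₀ₐ e^(−kₐd) = n₀ᵦ e^(−kᵦd) ⇒ ln(n₀ₐ/n₀ᵦ) = (kₐ − kᵦ)·d
d = ln(0.64/0.57) / (0.48 − 0.332) = 0.1158 / 0.148 = 0.783 km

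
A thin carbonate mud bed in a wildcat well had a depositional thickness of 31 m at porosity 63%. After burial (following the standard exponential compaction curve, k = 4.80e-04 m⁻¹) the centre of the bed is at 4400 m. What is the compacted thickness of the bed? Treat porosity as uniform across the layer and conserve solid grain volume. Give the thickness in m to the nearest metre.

12 m

Working in km (1 km = 1000 m; k in km⁻¹ = k in m⁻¹ × 1000):
Porosity at 4.4 km: φ = 0.63·exp(−0.48×4.4) = 0.0762
Solid-volume conservation: h(1−φ) = h₀(1−φ₀) ⇒ h = h₀·(1−φ₀)/(1−φ)
h = 0.031 × (1 − 0.63)/(1 − 0.0762) = 0.031 × 0.4005 = 0.0124 km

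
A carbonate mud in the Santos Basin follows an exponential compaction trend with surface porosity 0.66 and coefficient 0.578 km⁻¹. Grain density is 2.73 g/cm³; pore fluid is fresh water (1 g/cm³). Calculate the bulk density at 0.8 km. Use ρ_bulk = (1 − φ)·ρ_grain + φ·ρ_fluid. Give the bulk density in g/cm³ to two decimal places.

2.01 g/cm³

Porosity at depth: φ = 0.66·exp(−0.578×0.8) = 0.66×0.6298 = 0.4156
Bulk density: ρ_b = (1−φ)ρ_g + φ·ρ_f = 0.5844×2.73 + 0.4156×1
       = 1.595 + 0.416 = 2.011 g/cm³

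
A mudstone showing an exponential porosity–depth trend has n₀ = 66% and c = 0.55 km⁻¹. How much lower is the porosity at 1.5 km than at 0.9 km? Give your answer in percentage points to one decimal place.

n(0.9) = 0.66·e^(−0.55×0.9) = 0.4023
n(1.5) = 0.66·e^(−0.55×1.5) = 0.2892
Δn = 0.4023 − 0.2892 = 0.1131

11.3 percentage points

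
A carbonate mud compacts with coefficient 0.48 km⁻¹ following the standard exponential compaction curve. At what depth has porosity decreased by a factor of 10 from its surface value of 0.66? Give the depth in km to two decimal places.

n/n₀ = 1/10 ⇒ exp(−k·d) = 1/10 ⇒ d = ln(10) / k
d = 2.3026 / 0.48 = 4.797 km

4.80 km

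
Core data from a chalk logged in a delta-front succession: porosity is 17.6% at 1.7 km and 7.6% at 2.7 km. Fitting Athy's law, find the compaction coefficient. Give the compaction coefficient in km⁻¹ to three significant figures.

Athy: phi(Z) = phi₀ e^(−kZ) ⇒ phi₁/phi₂ = e^{k(Z₂−Z₁)} ⇒ k = ln(phi₁/phi₂)/(Z₂−Z₁)
k = ln(0.176/0.076) / (2.7 − 1.7) = ln(2.316) / 1 = 0.8398 / 1 = 0.8398 km⁻¹

0.840 km⁻¹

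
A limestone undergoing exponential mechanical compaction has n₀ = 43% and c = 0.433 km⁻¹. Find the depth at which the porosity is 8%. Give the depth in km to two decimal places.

Invert Athy's law: d = ln(n₀/n) / c
d = ln(0.43/0.08) / 0.433 = ln(5.375) / 0.433 = 1.6818 / 0.433 = 3.884 km

3.88 km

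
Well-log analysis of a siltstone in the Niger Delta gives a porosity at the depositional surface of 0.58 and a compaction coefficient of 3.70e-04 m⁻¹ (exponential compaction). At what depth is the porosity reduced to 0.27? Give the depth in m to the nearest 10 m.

2070 m

Working in km (1 km = 1000 m; k in km⁻¹ = k in m⁻¹ × 1000):
Invert Athy's law: d = ln(φ₀/φ) / k
d = ln(0.58/0.27) / 0.37 = ln(2.148) / 0.37 = 0.7646 / 0.37 = 2.067 km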